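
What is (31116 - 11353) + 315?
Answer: 20078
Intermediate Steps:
(31116 - 11353) + 315 = 19763 + 315 = 20078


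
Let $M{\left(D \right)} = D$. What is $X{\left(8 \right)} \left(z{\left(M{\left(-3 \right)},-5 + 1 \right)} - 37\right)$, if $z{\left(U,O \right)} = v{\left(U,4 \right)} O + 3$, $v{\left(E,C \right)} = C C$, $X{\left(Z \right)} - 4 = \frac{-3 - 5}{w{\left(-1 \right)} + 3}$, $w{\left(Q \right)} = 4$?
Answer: $-280$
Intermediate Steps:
$X{\left(Z \right)} = \frac{20}{7}$ ($X{\left(Z \right)} = 4 + \frac{-3 - 5}{4 + 3} = 4 - \frac{8}{7} = \frac{20}{7}$)
$v{\left(E,C \right)} = C^{2}$
$z{\left(U,O \right)} = 3 + 16 O$ ($z{\left(U,O \right)} = 4^{2} O + 3 = 16 O + 3 = 3 + 16 O$)
$X{\left(8 \right)} \left(z{\left(M{\left(-3 \right)},-5 + 1 \right)} - 37\right) = \frac{20 \left(\left(3 + 16 \left(-5 + 1\right)\right) - 37\right)}{7} = \frac{20 \left(\left(3 + 16 \left(-4\right)\right) - 37\right)}{7} = \frac{20 \left(\left(3 - 64\right) - 37\right)}{7} = \frac{20 \left(-61 - 37\right)}{7} = \frac{20}{7} \left(-98\right) = -280$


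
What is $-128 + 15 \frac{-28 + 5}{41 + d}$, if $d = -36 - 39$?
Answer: $- \frac{4007}{34} \approx -117.85$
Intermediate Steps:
$d = -75$ ($d = -36 - 39 = -75$)
$-128 + 15 \frac{-28 + 5}{41 + d} = -128 + 15 \frac{-28 + 5}{41 - 75} = -128 + 15 \left(- \frac{23}{-34}\right) = -128 + 15 \left(\left(-23\right) \left(- \frac{1}{34}\right)\right) = -128 + 15 \cdot \frac{23}{34} = -128 + \frac{345}{34} = - \frac{4007}{34}$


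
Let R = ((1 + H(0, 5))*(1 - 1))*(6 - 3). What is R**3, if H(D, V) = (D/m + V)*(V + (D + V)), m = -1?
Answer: 0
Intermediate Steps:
H(D, V) = (D + 2*V)*(V - D) (H(D, V) = (D/(-1) + V)*(V + (D + V)) = (D*(-1) + V)*(D + 2*V) = (-D + V)*(D + 2*V) = (V - D)*(D + 2*V) = (D + 2*V)*(V - D))
R = 0 (R = ((1 + (-1*0**2 + 2*5**2 - 1*0*5))*(1 - 1))*(6 - 3) = ((1 + (-1*0 + 2*25 + 0))*0)*3 = ((1 + (0 + 50 + 0))*0)*3 = ((1 + 50)*0)*3 = (51*0)*3 = 0*3 = 0)
R**3 = 0**3 = 0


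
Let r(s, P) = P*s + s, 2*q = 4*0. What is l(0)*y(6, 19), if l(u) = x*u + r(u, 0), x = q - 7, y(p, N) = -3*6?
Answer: 0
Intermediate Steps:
q = 0 (q = (4*0)/2 = (½)*0 = 0)
y(p, N) = -18
r(s, P) = s + P*s
x = -7 (x = 0 - 7 = -7)
l(u) = -6*u (l(u) = -7*u + u*(1 + 0) = -7*u + u*1 = -7*u + u = -6*u)
l(0)*y(6, 19) = -6*0*(-18) = 0*(-18) = 0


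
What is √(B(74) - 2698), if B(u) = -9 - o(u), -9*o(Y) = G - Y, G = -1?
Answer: I*√24438/3 ≈ 52.109*I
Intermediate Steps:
o(Y) = ⅑ + Y/9 (o(Y) = -(-1 - Y)/9 = ⅑ + Y/9)
B(u) = -82/9 - u/9 (B(u) = -9 - (⅑ + u/9) = -9 + (-⅑ - u/9) = -82/9 - u/9)
√(B(74) - 2698) = √((-82/9 - ⅑*74) - 2698) = √((-82/9 - 74/9) - 2698) = √(-52/3 - 2698) = √(-8146/3) = I*√24438/3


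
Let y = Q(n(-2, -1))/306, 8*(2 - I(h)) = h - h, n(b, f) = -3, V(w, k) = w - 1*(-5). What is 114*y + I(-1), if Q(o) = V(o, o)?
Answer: 140/51 ≈ 2.7451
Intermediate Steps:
V(w, k) = 5 + w (V(w, k) = w + 5 = 5 + w)
Q(o) = 5 + o
I(h) = 2 (I(h) = 2 - (h - h)/8 = 2 - ⅛*0 = 2 + 0 = 2)
y = 1/153 (y = (5 - 3)/306 = 2*(1/306) = 1/153 ≈ 0.0065359)
114*y + I(-1) = 114*(1/153) + 2 = 38/51 + 2 = 140/51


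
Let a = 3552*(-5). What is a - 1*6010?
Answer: -23770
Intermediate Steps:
a = -17760
a - 1*6010 = -17760 - 1*6010 = -17760 - 6010 = -23770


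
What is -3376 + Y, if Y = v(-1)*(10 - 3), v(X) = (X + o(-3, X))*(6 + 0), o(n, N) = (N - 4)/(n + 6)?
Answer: -3488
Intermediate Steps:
o(n, N) = (-4 + N)/(6 + n)
v(X) = -8 + 8*X (v(X) = (X + (-4 + X)/(6 - 3))*(6 + 0) = (X + (-4 + X)/3)*6 = (X + (-4/3 + X/3))*6 = (-4/3 + 4*X/3)*6 = -8 + 8*X)
Y = -112 (Y = (-8 + 8*(-1))*(10 - 3) = (-8 - 8)*7 = -16*7 = -112)
-3376 + Y = -3376 - 112 = -3488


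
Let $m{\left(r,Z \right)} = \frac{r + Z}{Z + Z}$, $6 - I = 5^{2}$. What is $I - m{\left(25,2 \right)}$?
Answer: $- \frac{103}{4} \approx -25.75$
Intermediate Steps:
$I = -19$ ($I = 6 - 5^{2} = 6 - 25 = -19$)
$m{\left(r,Z \right)} = \frac{Z + r}{2 Z}$
$I - m{\left(25,2 \right)} = -19 - \frac{2 + 25}{2 \cdot 2} = -19 - \frac{1}{2} \cdot \frac{1}{2} \cdot 27 = -19 - \frac{27}{4} = - \frac{103}{4}$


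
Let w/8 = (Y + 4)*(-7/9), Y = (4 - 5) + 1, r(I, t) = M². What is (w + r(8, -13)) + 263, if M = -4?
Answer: 2287/9 ≈ 254.11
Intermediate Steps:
r(I, t) = 16 (r(I, t) = (-4)² = 16)
Y = 0 (Y = -1 + 1 = 0)
w = -224/9 (w = 8*((0 + 4)*(-7/9)) = 8*(4*(-7*⅑)) = 8*(4*(-7/9)) = 8*(-28/9) = -224/9 ≈ -24.889)
(w + r(8, -13)) + 263 = (-224/9 + 16) + 263 = -80/9 + 263 = 2287/9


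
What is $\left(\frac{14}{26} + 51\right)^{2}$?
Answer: $\frac{448900}{169} \approx 2656.2$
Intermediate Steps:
$\left(\frac{14}{26} + 51\right)^{2} = \left(14 \cdot \frac{1}{26} + 51\right)^{2} = \left(\frac{7}{13} + 51\right)^{2} = \left(\frac{670}{13}\right)^{2} = \frac{448900}{169}$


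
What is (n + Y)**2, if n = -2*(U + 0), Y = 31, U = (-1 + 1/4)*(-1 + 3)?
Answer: 1156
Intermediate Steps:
U = -3/2 (U = (-1 + 1/4)*2 = -3/4*2 = -3/2 ≈ -1.5000)
n = 3 (n = -2*(-3/2 + 0) = -2*(-3/2) = 3)
(n + Y)**2 = (3 + 31)**2 = 34**2 = 1156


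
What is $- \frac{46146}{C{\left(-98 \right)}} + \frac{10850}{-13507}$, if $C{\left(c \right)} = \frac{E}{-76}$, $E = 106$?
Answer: $\frac{23684597786}{715871} \approx 33085.0$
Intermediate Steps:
$C{\left(c \right)} = - \frac{53}{38}$ ($C{\left(c \right)} = \frac{106}{-76} = 106 \left(- \frac{1}{76}\right) = - \frac{53}{38}$)
$- \frac{46146}{C{\left(-98 \right)}} + \frac{10850}{-13507} = - \frac{46146}{- \frac{53}{38}} + \frac{10850}{-13507} = \left(-46146\right) \left(- \frac{38}{53}\right) + 10850 \left(- \frac{1}{13507}\right) = \frac{1753548}{53} - \frac{10850}{13507} = \frac{23684597786}{715871}$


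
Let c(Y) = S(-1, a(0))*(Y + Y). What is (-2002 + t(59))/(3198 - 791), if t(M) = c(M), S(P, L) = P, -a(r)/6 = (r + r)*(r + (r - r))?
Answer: -2120/2407 ≈ -0.88076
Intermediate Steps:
a(r) = -12*r**2 (a(r) = -6*(r + r)*(r + (r - r)) = -6*2*r*(r + 0) = -6*2*r*r = -12*r**2)
c(Y) = -2*Y (c(Y) = -(Y + Y) = -2*Y)
t(M) = -2*M
(-2002 + t(59))/(3198 - 791) = (-2002 - 2*59)/(3198 - 791) = (-2002 - 118)/2407 = -2120*1/2407 = -2120/2407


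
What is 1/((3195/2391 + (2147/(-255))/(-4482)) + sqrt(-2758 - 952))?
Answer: 1110304510663574430/3079811793462423534481 - 829737480086532900*I*sqrt(3710)/3079811793462423534481 ≈ 0.00036051 - 0.01641*I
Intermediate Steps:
1/((3195/2391 + (2147/(-255))/(-4482)) + sqrt(-2758 - 952)) = 1/((3195*(1/2391) + (2147*(-1/255))*(-1/4482)) + sqrt(-3710)) = 1/((1065/797 - 2147/255*(-1/4482)) + I*sqrt(3710)) = 1/((1065/797 + 2147/1142910) + I*sqrt(3710)) = 1/(1218910309/910899270 + I*sqrt(3710))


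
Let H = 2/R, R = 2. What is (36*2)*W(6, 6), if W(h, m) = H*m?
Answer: 432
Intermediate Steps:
H = 1 (H = 2/2 = 2*(1/2) = 1)
W(h, m) = m (W(h, m) = 1*m = m)
(36*2)*W(6, 6) = (36*2)*6 = 72*6 = 432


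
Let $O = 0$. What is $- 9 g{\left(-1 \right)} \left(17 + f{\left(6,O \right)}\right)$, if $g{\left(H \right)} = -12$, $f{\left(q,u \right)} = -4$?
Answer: $1404$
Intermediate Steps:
$- 9 g{\left(-1 \right)} \left(17 + f{\left(6,O \right)}\right) = - 9 \left(- 12 \left(17 - 4\right)\right) = - 9 \left(\left(-12\right) 13\right) = \left(-9\right) \left(-156\right) = 1404$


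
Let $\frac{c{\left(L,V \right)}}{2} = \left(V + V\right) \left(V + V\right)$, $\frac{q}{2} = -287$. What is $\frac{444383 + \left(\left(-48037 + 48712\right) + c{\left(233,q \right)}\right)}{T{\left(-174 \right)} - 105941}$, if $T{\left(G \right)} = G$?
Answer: $- \frac{3080866}{106115} \approx -29.033$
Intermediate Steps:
$q = -574$ ($q = 2 \left(-287\right) = -574$)
$c{\left(L,V \right)} = 8 V^{2}$ ($c{\left(L,V \right)} = 2 \left(V + V\right) \left(V + V\right) = 2 \cdot 2 V 2 V = 2 \cdot 4 V^{2} = 8 V^{2}$)
$\frac{444383 + \left(\left(-48037 + 48712\right) + c{\left(233,q \right)}\right)}{T{\left(-174 \right)} - 105941} = \frac{444383 + \left(\left(-48037 + 48712\right) + 8 \left(-574\right)^{2}\right)}{-174 - 105941} = \frac{444383 + \left(675 + 8 \cdot 329476\right)}{-106115} = \left(444383 + \left(675 + 2635808\right)\right) \left(- \frac{1}{106115}\right) = \left(444383 + 2636483\right) \left(- \frac{1}{106115}\right) = 3080866 \left(- \frac{1}{106115}\right) = - \frac{3080866}{106115}$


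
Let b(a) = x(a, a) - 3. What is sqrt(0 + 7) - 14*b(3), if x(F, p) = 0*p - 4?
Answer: 98 + sqrt(7) ≈ 100.65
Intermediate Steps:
x(F, p) = -4 (x(F, p) = 0 - 4 = -4)
b(a) = -7 (b(a) = -4 - 3 = -7)
sqrt(0 + 7) - 14*b(3) = sqrt(0 + 7) - 14*(-7) = sqrt(7) + 98 = 98 + sqrt(7)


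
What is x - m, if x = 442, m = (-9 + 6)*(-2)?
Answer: 436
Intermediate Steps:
m = 6 (m = -3*(-2) = 6)
x - m = 442 - 1*6 = 442 - 6 = 436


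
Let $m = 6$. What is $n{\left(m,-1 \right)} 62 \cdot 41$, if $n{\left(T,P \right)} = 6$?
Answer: $15252$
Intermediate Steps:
$n{\left(m,-1 \right)} 62 \cdot 41 = 6 \cdot 62 \cdot 41 = 372 \cdot 41 = 15252$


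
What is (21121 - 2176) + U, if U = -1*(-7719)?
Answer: 26664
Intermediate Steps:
U = 7719
(21121 - 2176) + U = (21121 - 2176) + 7719 = 18945 + 7719 = 26664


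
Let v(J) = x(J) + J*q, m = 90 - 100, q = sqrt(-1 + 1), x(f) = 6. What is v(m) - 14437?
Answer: -14431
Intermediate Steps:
q = 0 (q = sqrt(0) = 0)
m = -10
v(J) = 6 (v(J) = 6 + J*0 = 6 + 0 = 6)
v(m) - 14437 = 6 - 14437 = -14431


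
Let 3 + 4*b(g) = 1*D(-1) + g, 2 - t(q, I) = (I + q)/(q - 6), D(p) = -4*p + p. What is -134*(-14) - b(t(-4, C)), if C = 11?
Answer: 75013/40 ≈ 1875.3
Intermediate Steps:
D(p) = -3*p
t(q, I) = 2 - (I + q)/(-6 + q) (t(q, I) = 2 - (I + q)/(q - 6) = 2 - (I + q)/(-6 + q))
b(g) = g/4 (b(g) = -¾ + (1*(-3*(-1)) + g)/4 = -¾ + (1*3 + g)/4 = -¾ + (3 + g)/4 = -¾ + (¾ + g/4) = g/4)
-134*(-14) - b(t(-4, C)) = -134*(-14) - (-12 - 4 - 1*11)/(-6 - 4)/4 = 1876 - (-12 - 4 - 11)/(-10)/4 = 1876 - (-⅒*(-27))/4 = 1876 - 27/(4*10) = 1876 - 1*27/40 = 1876 - 27/40 = 75013/40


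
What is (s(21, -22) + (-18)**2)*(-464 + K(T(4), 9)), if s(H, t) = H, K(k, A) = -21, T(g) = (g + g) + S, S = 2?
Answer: -167325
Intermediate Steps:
T(g) = 2 + 2*g (T(g) = (g + g) + 2 = 2*g + 2 = 2 + 2*g)
(s(21, -22) + (-18)**2)*(-464 + K(T(4), 9)) = (21 + (-18)**2)*(-464 - 21) = (21 + 324)*(-485) = 345*(-485) = -167325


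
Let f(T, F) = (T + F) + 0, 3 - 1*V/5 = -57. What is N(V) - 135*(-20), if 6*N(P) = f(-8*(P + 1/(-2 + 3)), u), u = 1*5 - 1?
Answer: 6898/3 ≈ 2299.3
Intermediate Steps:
V = 300 (V = 15 - 5*(-57) = 15 + 285 = 300)
u = 4 (u = 5 - 1 = 4)
f(T, F) = F + T (f(T, F) = (F + T) + 0 = F + T)
N(P) = -2/3 - 4*P/3 (N(P) = (4 - 8*(P + 1/(-2 + 3)))/6 = (4 - 8*(P + 1/1))/6 = (4 - 8*(P + 1))/6 = (4 - 8*(1 + P))/6 = (4 + (-8 - 8*P))/6 = (-4 - 8*P)/6 = -2/3 - 4*P/3)
N(V) - 135*(-20) = (-2/3 - 4/3*300) - 135*(-20) = (-2/3 - 400) - 1*(-2700) = -1202/3 + 2700 = 6898/3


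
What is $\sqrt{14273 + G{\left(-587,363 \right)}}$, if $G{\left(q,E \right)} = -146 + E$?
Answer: $3 \sqrt{1610} \approx 120.37$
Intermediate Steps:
$\sqrt{14273 + G{\left(-587,363 \right)}} = \sqrt{14273 + \left(-146 + 363\right)} = \sqrt{14273 + 217} = \sqrt{14490} = 3 \sqrt{1610}$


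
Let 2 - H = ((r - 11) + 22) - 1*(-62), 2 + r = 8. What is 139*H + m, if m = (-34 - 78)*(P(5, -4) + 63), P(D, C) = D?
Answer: -18319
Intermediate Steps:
r = 6 (r = -2 + 8 = 6)
m = -7616 (m = (-34 - 78)*(5 + 63) = -112*68 = -7616)
H = -77 (H = 2 - (((6 - 11) + 22) - 1*(-62)) = 2 - ((-5 + 22) + 62) = 2 - (17 + 62) = 2 - 1*79 = 2 - 79 = -77)
139*H + m = 139*(-77) - 7616 = -10703 - 7616 = -18319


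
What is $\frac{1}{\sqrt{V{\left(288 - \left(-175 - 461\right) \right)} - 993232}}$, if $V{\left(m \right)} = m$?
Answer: $- \frac{i \sqrt{248077}}{496154} \approx - 0.0010039 i$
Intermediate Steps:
$\frac{1}{\sqrt{V{\left(288 - \left(-175 - 461\right) \right)} - 993232}} = \frac{1}{\sqrt{\left(288 - \left(-175 - 461\right)\right) - 993232}} = \frac{1}{\sqrt{\left(288 - -636\right) - 993232}} = \frac{1}{\sqrt{\left(288 + 636\right) - 993232}} = \frac{1}{\sqrt{924 - 993232}} = \frac{1}{\sqrt{-992308}} = \frac{1}{2 i \sqrt{248077}} = - \frac{i \sqrt{248077}}{496154}$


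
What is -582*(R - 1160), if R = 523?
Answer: 370734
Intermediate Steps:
-582*(R - 1160) = -582*(523 - 1160) = -582*(-637) = 370734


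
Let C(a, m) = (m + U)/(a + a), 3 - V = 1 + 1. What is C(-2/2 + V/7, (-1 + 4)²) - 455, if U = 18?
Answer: -1883/4 ≈ -470.75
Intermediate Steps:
V = 1 (V = 3 - (1 + 1) = 3 - 1*2 = 3 - 2 = 1)
C(a, m) = (18 + m)/(2*a) (C(a, m) = (m + 18)/(a + a) = (18 + m)/((2*a)) = (18 + m)*(1/(2*a)) = (18 + m)/(2*a))
C(-2/2 + V/7, (-1 + 4)²) - 455 = (18 + (-1 + 4)²)/(2*(-2/2 + 1/7)) - 455 = (18 + 3²)/(2*(-2*½ + 1*(⅐))) - 455 = (18 + 9)/(2*(-1 + ⅐)) - 455 = (½)*27/(-6/7) - 455 = (½)*(-7/6)*27 - 455 = -63/4 - 455 = -1883/4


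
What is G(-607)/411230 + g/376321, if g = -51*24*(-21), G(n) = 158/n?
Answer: 3208042942361/46967986145905 ≈ 0.068303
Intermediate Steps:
g = 25704 (g = -1224*(-21) = 25704)
G(-607)/411230 + g/376321 = (158/(-607))/411230 + 25704/376321 = (158*(-1/607))*(1/411230) + 25704*(1/376321) = -158/607*1/411230 + 25704/376321 = -79/124808305 + 25704/376321 = 3208042942361/46967986145905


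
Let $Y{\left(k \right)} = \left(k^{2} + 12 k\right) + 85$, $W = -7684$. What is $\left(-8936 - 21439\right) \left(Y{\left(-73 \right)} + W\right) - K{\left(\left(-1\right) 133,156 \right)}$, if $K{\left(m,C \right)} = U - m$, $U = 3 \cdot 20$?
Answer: $95559557$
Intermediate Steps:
$Y{\left(k \right)} = 85 + k^{2} + 12 k$
$U = 60$
$K{\left(m,C \right)} = 60 - m$
$\left(-8936 - 21439\right) \left(Y{\left(-73 \right)} + W\right) - K{\left(\left(-1\right) 133,156 \right)} = \left(-8936 - 21439\right) \left(\left(85 + \left(-73\right)^{2} + 12 \left(-73\right)\right) - 7684\right) - \left(60 - \left(-1\right) 133\right) = - 30375 \left(\left(85 + 5329 - 876\right) - 7684\right) - \left(60 - -133\right) = - 30375 \left(4538 - 7684\right) - \left(60 + 133\right) = \left(-30375\right) \left(-3146\right) - 193 = 95559750 - 193 = 95559557$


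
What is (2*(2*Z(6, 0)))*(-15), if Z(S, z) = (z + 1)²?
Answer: -60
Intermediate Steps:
Z(S, z) = (1 + z)²
(2*(2*Z(6, 0)))*(-15) = (2*(2*(1 + 0)²))*(-15) = (2*(2*1²))*(-15) = (2*(2*1))*(-15) = (2*2)*(-15) = 4*(-15) = -60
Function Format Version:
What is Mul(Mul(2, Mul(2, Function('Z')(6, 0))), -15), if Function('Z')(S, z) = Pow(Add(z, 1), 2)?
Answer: -60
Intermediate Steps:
Function('Z')(S, z) = Pow(Add(1, z), 2)
Mul(Mul(2, Mul(2, Function('Z')(6, 0))), -15) = Mul(Mul(2, Mul(2, Pow(Add(1, 0), 2))), -15) = Mul(Mul(2, Mul(2, Pow(1, 2))), -15) = Mul(Mul(2, Mul(2, 1)), -15) = Mul(Mul(2, 2), -15) = Mul(4, -15) = -60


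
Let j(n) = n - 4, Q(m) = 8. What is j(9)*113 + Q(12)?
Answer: 573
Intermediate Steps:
j(n) = -4 + n
j(9)*113 + Q(12) = (-4 + 9)*113 + 8 = 5*113 + 8 = 565 + 8 = 573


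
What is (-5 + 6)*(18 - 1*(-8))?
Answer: 26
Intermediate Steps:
(-5 + 6)*(18 - 1*(-8)) = 1*(18 + 8) = 1*26 = 26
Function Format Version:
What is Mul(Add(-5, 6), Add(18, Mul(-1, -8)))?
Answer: 26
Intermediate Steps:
Mul(Add(-5, 6), Add(18, Mul(-1, -8))) = Mul(1, Add(18, 8)) = Mul(1, 26) = 26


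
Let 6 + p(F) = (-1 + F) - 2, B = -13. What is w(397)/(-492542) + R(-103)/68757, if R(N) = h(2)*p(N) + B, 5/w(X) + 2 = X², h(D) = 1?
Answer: -9703508718035/5337473002306458 ≈ -0.0018180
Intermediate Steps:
w(X) = 5/(-2 + X²)
p(F) = -9 + F (p(F) = -6 + ((-1 + F) - 2) = -6 + (-3 + F) = -9 + F)
R(N) = -22 + N (R(N) = 1*(-9 + N) - 13 = (-9 + N) - 13 = -22 + N)
w(397)/(-492542) + R(-103)/68757 = (5/(-2 + 397²))/(-492542) + (-22 - 103)/68757 = (5/(-2 + 157609))*(-1/492542) - 125*1/68757 = (5/157607)*(-1/492542) - 125/68757 = -5/77628066994 - 125/68757 = -9703508718035/5337473002306458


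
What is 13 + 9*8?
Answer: 85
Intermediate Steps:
13 + 9*8 = 13 + 72 = 85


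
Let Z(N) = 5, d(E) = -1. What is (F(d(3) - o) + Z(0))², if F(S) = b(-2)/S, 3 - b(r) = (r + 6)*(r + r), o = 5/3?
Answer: 289/64 ≈ 4.5156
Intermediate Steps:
o = 5/3 (o = 5*(⅓) = 5/3 ≈ 1.6667)
b(r) = 3 - 2*r*(6 + r) (b(r) = 3 - (r + 6)*(r + r) = 3 - (6 + r)*2*r = 3 - 2*r*(6 + r))
F(S) = 19/S (F(S) = (3 - 12*(-2) - 2*(-2)²)/S = (3 + 24 - 2*4)/S = (3 + 24 - 8)/S = 19/S)
(F(d(3) - o) + Z(0))² = (19/(-1 - 1*5/3) + 5)² = (19/(-1 - 5/3) + 5)² = (19/(-8/3) + 5)² = (19*(-3/8) + 5)² = (-57/8 + 5)² = (-17/8)² = 289/64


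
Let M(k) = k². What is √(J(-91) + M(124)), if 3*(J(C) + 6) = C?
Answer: √138057/3 ≈ 123.85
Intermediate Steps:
J(C) = -6 + C/3
√(J(-91) + M(124)) = √((-6 + (⅓)*(-91)) + 124²) = √((-6 - 91/3) + 15376) = √(-109/3 + 15376) = √(46019/3) = √138057/3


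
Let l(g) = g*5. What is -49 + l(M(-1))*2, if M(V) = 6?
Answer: 11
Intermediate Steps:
l(g) = 5*g
-49 + l(M(-1))*2 = -49 + (5*6)*2 = -49 + 30*2 = -49 + 60 = 11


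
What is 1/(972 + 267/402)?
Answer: 134/130337 ≈ 0.0010281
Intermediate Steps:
1/(972 + 267/402) = 1/(972 + 267*(1/402)) = 1/(972 + 89/134) = 1/(130337/134) = 134/130337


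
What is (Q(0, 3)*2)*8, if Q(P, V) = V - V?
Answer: 0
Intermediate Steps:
Q(P, V) = 0
(Q(0, 3)*2)*8 = (0*2)*8 = 0*8 = 0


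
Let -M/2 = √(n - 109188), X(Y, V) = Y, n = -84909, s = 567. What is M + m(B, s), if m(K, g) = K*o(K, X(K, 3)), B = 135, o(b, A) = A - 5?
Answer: 17550 - 2*I*√194097 ≈ 17550.0 - 881.13*I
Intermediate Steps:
o(b, A) = -5 + A
m(K, g) = K*(-5 + K)
M = -2*I*√194097 (M = -2*√(-84909 - 109188) = -2*I*√194097 ≈ -881.13*I)
M + m(B, s) = -2*I*√194097 + 135*(-5 + 135) = -2*I*√194097 + 135*130 = -2*I*√194097 + 17550 = 17550 - 2*I*√194097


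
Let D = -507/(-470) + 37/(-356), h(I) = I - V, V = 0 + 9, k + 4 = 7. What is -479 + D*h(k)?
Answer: -20281223/41830 ≈ -484.85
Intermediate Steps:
k = 3 (k = -4 + 7 = 3)
V = 9
h(I) = -9 + I (h(I) = I - 1*9 = I - 9 = -9 + I)
D = 81551/83660 (D = -507*(-1/470) + 37*(-1/356) = 507/470 - 37/356 = 81551/83660 ≈ 0.97479)
-479 + D*h(k) = -479 + 81551*(-9 + 3)/83660 = -479 + (81551/83660)*(-6) = -479 - 244653/41830 = -20281223/41830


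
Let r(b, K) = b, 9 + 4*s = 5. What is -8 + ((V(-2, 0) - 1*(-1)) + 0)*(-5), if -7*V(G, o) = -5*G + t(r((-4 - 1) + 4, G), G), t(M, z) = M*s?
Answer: -36/7 ≈ -5.1429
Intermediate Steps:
s = -1 (s = -9/4 + (1/4)*5 = -9/4 + 5/4 = -1)
t(M, z) = -M (t(M, z) = M*(-1) = -M)
V(G, o) = -1/7 + 5*G/7 (V(G, o) = -(-5*G - ((-4 - 1) + 4))/7 = -(-5*G - (-5 + 4))/7 = -(-5*G - 1*(-1))/7 = -(-5*G + 1)/7 = -(1 - 5*G)/7 = -1/7 + 5*G/7)
-8 + ((V(-2, 0) - 1*(-1)) + 0)*(-5) = -8 + (((-1/7 + (5/7)*(-2)) - 1*(-1)) + 0)*(-5) = -8 + (((-1/7 - 10/7) + 1) + 0)*(-5) = -8 + ((-11/7 + 1) + 0)*(-5) = -8 + (-4/7 + 0)*(-5) = -8 - 4/7*(-5) = -8 + 20/7 = -36/7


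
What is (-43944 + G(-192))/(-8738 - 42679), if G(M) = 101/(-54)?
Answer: 2373077/2776518 ≈ 0.85470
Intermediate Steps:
G(M) = -101/54 (G(M) = 101*(-1/54) = -101/54)
(-43944 + G(-192))/(-8738 - 42679) = (-43944 - 101/54)/(-8738 - 42679) = -2373077/54/(-51417) = -2373077/54*(-1/51417) = 2373077/2776518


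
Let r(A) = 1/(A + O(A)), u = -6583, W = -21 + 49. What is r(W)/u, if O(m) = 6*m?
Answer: -1/1290268 ≈ -7.7503e-7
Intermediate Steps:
W = 28
r(A) = 1/(7*A) (r(A) = 1/(A + 6*A) = 1/(7*A))
r(W)/u = ((⅐)/28)/(-6583) = ((⅐)*(1/28))*(-1/6583) = (1/196)*(-1/6583) = -1/1290268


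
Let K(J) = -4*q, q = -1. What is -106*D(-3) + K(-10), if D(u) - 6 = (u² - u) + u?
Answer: -1586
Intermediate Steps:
K(J) = 4 (K(J) = -4*(-1) = 4)
D(u) = 6 + u² (D(u) = 6 + ((u² - u) + u) = 6 + u²)
-106*D(-3) + K(-10) = -106*(6 + (-3)²) + 4 = -106*(6 + 9) + 4 = -106*15 + 4 = -1590 + 4 = -1586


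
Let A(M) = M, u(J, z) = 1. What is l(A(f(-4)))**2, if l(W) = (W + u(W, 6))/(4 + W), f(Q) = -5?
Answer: 16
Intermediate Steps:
l(W) = (1 + W)/(4 + W) (l(W) = (W + 1)/(4 + W) = (1 + W)/(4 + W))
l(A(f(-4)))**2 = ((1 - 5)/(4 - 5))**2 = (-4/(-1))**2 = (-1*(-4))**2 = 4**2 = 16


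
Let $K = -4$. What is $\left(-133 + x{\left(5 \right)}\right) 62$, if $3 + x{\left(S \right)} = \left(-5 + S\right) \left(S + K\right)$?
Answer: $-8432$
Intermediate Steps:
$x{\left(S \right)} = -3 + \left(-5 + S\right) \left(-4 + S\right)$ ($x{\left(S \right)} = -3 + \left(-5 + S\right) \left(S - 4\right) = -3 + \left(-5 + S\right) \left(-4 + S\right)$)
$\left(-133 + x{\left(5 \right)}\right) 62 = \left(-133 + \left(17 + 5^{2} - 45\right)\right) 62 = \left(-133 + \left(17 + 25 - 45\right)\right) 62 = \left(-133 - 3\right) 62 = \left(-136\right) 62 = -8432$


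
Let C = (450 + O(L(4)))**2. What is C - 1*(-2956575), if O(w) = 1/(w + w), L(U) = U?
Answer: 202188001/64 ≈ 3.1592e+6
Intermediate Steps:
O(w) = 1/(2*w)
C = 12967201/64 (C = (450 + (1/2)/4)**2 = (450 + (1/2)*(1/4))**2 = (450 + 1/8)**2 = (3601/8)**2 = 12967201/64 ≈ 2.0261e+5)
C - 1*(-2956575) = 12967201/64 - 1*(-2956575) = 12967201/64 + 2956575 = 202188001/64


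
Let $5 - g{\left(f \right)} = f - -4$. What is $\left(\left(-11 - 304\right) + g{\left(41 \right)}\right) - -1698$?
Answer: $1343$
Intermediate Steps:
$g{\left(f \right)} = 1 - f$ ($g{\left(f \right)} = 5 - \left(f - -4\right) = 5 - \left(f + 4\right) = 5 - \left(4 + f\right) = 1 - f$)
$\left(\left(-11 - 304\right) + g{\left(41 \right)}\right) - -1698 = \left(\left(-11 - 304\right) + \left(1 - 41\right)\right) - -1698 = \left(\left(-11 - 304\right) + \left(1 - 41\right)\right) + 1698 = \left(-315 - 40\right) + 1698 = -355 + 1698 = 1343$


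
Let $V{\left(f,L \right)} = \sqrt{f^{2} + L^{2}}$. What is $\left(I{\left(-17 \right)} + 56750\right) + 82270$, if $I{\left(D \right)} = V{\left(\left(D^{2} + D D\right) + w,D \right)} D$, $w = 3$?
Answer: $139020 - 85 \sqrt{13514} \approx 1.2914 \cdot 10^{5}$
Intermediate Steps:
$V{\left(f,L \right)} = \sqrt{L^{2} + f^{2}}$
$I{\left(D \right)} = D \sqrt{D^{2} + \left(3 + 2 D^{2}\right)^{2}}$ ($I{\left(D \right)} = \sqrt{D^{2} + \left(\left(D^{2} + D D\right) + 3\right)^{2}} D = \sqrt{D^{2} + \left(\left(D^{2} + D^{2}\right) + 3\right)^{2}} D = \sqrt{D^{2} + \left(2 D^{2} + 3\right)^{2}} D = \sqrt{D^{2} + \left(3 + 2 D^{2}\right)^{2}} D = D \sqrt{D^{2} + \left(3 + 2 D^{2}\right)^{2}}$)
$\left(I{\left(-17 \right)} + 56750\right) + 82270 = \left(- 17 \sqrt{\left(-17\right)^{2} + \left(3 + 2 \left(-17\right)^{2}\right)^{2}} + 56750\right) + 82270 = \left(- 17 \sqrt{289 + \left(3 + 2 \cdot 289\right)^{2}} + 56750\right) + 82270 = \left(- 17 \sqrt{289 + \left(3 + 578\right)^{2}} + 56750\right) + 82270 = \left(- 17 \sqrt{289 + 581^{2}} + 56750\right) + 82270 = \left(- 17 \sqrt{289 + 337561} + 56750\right) + 82270 = \left(- 17 \sqrt{337850} + 56750\right) + 82270 = \left(- 17 \cdot 5 \sqrt{13514} + 56750\right) + 82270 = \left(- 85 \sqrt{13514} + 56750\right) + 82270 = \left(56750 - 85 \sqrt{13514}\right) + 82270 = 139020 - 85 \sqrt{13514}$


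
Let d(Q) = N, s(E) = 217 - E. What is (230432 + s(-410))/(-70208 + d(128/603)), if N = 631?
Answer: -231059/69577 ≈ -3.3209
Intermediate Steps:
d(Q) = 631
(230432 + s(-410))/(-70208 + d(128/603)) = (230432 + (217 - 1*(-410)))/(-70208 + 631) = (230432 + (217 + 410))/(-69577) = (230432 + 627)*(-1/69577) = 231059*(-1/69577) = -231059/69577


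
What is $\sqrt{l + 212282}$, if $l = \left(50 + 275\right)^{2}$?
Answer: $3 \sqrt{35323} \approx 563.83$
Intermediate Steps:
$l = 105625$ ($l = 325^{2} = 105625$)
$\sqrt{l + 212282} = \sqrt{105625 + 212282} = \sqrt{317907} = 3 \sqrt{35323}$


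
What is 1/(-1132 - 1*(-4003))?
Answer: 1/2871 ≈ 0.00034831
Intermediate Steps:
1/(-1132 - 1*(-4003)) = 1/(-1132 + 4003) = 1/2871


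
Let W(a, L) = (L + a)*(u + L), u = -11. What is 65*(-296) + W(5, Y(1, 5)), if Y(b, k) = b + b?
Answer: -19303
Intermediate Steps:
Y(b, k) = 2*b
W(a, L) = (-11 + L)*(L + a) (W(a, L) = (L + a)*(-11 + L) = (-11 + L)*(L + a))
65*(-296) + W(5, Y(1, 5)) = 65*(-296) + ((2*1)² - 22 - 11*5 + (2*1)*5) = -19240 + (2² - 11*2 - 55 + 2*5) = -19240 + (4 - 22 - 55 + 10) = -19240 - 63 = -19303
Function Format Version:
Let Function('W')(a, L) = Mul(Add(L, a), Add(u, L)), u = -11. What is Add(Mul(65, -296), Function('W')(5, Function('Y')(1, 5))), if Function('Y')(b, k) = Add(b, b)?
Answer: -19303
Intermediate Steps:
Function('Y')(b, k) = Mul(2, b)
Function('W')(a, L) = Mul(Add(-11, L), Add(L, a)) (Function('W')(a, L) = Mul(Add(L, a), Add(-11, L)) = Mul(Add(-11, L), Add(L, a)))
Add(Mul(65, -296), Function('W')(5, Function('Y')(1, 5))) = Add(Mul(65, -296), Add(Pow(Mul(2, 1), 2), Mul(-11, Mul(2, 1)), Mul(-11, 5), Mul(Mul(2, 1), 5))) = Add(-19240, Add(Pow(2, 2), Mul(-11, 2), -55, Mul(2, 5))) = Add(-19240, Add(4, -22, -55, 10)) = Add(-19240, -63) = -19303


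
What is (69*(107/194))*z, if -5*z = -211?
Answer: 1557813/970 ≈ 1606.0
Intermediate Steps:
z = 211/5 (z = -⅕*(-211) = 211/5 ≈ 42.200)
(69*(107/194))*z = (69*(107/194))*(211/5) = (7383/194)*(211/5) = 1557813/970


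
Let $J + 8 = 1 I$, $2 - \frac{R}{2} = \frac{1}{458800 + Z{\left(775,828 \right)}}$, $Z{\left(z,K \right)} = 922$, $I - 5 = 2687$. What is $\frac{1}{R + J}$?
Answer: $\frac{229861}{617866367} \approx 0.00037202$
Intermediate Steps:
$I = 2692$ ($I = 5 + 2687 = 2692$)
$R = \frac{919443}{229861}$ ($R = 4 - \frac{2}{458800 + 922} = 4 - \frac{2}{459722} = 4 - \frac{1}{229861} = \frac{919443}{229861} \approx 4.0$)
$J = 2684$ ($J = -8 + 1 \cdot 2692 = -8 + 2692 = 2684$)
$\frac{1}{R + J} = \frac{1}{\frac{919443}{229861} + 2684} = \frac{1}{\frac{617866367}{229861}} = \frac{229861}{617866367}$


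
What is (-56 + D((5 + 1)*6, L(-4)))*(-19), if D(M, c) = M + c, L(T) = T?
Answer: 456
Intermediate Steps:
(-56 + D((5 + 1)*6, L(-4)))*(-19) = (-56 + ((5 + 1)*6 - 4))*(-19) = (-56 + (6*6 - 4))*(-19) = (-56 + (36 - 4))*(-19) = (-56 + 32)*(-19) = -24*(-19) = 456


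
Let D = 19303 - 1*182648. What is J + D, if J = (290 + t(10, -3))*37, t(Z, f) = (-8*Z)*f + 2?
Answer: -143661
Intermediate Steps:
D = -163345 (D = 19303 - 182648 = -163345)
t(Z, f) = 2 - 8*Z*f (t(Z, f) = -8*Z*f + 2 = 2 - 8*Z*f)
J = 19684 (J = (290 + (2 - 8*10*(-3)))*37 = (290 + (2 + 240))*37 = (290 + 242)*37 = 532*37 = 19684)
J + D = 19684 - 163345 = -143661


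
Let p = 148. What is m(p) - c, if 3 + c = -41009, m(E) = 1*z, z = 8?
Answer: 41020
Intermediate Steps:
m(E) = 8 (m(E) = 1*8 = 8)
c = -41012 (c = -3 - 41009 = -41012)
m(p) - c = 8 - 1*(-41012) = 8 + 41012 = 41020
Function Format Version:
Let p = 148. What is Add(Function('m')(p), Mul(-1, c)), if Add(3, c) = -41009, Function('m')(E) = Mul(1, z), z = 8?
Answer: 41020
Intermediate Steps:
Function('m')(E) = 8 (Function('m')(E) = Mul(1, 8) = 8)
c = -41012 (c = Add(-3, -41009) = -41012)
Add(Function('m')(p), Mul(-1, c)) = Add(8, Mul(-1, -41012)) = Add(8, 41012) = 41020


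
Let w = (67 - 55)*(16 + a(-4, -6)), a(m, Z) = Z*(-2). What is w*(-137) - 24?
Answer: -46056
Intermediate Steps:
a(m, Z) = -2*Z
w = 336 (w = (67 - 55)*(16 - 2*(-6)) = 12*(16 + 12) = 12*28 = 336)
w*(-137) - 24 = 336*(-137) - 24 = -46032 - 24 = -46056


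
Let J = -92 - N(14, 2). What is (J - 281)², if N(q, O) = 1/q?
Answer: 27279729/196 ≈ 1.3918e+5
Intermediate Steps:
J = -1289/14 (J = -92 - 1/14 = -1289/14 ≈ -92.071)
(J - 281)² = (-1289/14 - 281)² = (-5223/14)² = 27279729/196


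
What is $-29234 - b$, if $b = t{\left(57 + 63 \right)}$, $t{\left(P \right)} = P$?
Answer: $-29354$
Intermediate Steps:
$b = 120$ ($b = 57 + 63 = 120$)
$-29234 - b = -29234 - 120 = -29354$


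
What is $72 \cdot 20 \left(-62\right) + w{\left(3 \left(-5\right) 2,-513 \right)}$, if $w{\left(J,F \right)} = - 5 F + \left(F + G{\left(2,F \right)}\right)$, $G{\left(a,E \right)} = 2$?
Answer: $-87226$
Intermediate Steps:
$w{\left(J,F \right)} = 2 - 4 F$ ($w{\left(J,F \right)} = - 5 F + \left(F + 2\right) = - 5 F + \left(2 + F\right) = 2 - 4 F$)
$72 \cdot 20 \left(-62\right) + w{\left(3 \left(-5\right) 2,-513 \right)} = 72 \cdot 20 \left(-62\right) + \left(2 - -2052\right) = 1440 \left(-62\right) + \left(2 + 2052\right) = -89280 + 2054 = -87226$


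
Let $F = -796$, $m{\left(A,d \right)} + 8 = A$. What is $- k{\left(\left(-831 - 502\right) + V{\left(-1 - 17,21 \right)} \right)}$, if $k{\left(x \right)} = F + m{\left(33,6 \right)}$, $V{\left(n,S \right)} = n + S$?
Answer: $771$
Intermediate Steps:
$m{\left(A,d \right)} = -8 + A$
$V{\left(n,S \right)} = S + n$
$k{\left(x \right)} = -771$ ($k{\left(x \right)} = -796 + \left(-8 + 33\right) = -796 + 25 = -771$)
$- k{\left(\left(-831 - 502\right) + V{\left(-1 - 17,21 \right)} \right)} = \left(-1\right) \left(-771\right) = 771$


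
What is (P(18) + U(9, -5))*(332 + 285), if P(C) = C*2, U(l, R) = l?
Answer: 27765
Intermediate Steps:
P(C) = 2*C
(P(18) + U(9, -5))*(332 + 285) = (2*18 + 9)*(332 + 285) = (36 + 9)*617 = 45*617 = 27765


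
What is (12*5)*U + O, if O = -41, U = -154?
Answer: -9281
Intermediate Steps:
(12*5)*U + O = (12*5)*(-154) - 41 = 60*(-154) - 41 = -9240 - 41 = -9281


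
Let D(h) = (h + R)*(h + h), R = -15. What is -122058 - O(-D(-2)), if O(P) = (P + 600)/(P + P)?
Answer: -4149839/34 ≈ -1.2205e+5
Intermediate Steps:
D(h) = 2*h*(-15 + h) (D(h) = (h - 15)*(h + h) = (-15 + h)*(2*h) = 2*h*(-15 + h))
O(P) = (600 + P)/(2*P) (O(P) = (600 + P)/((2*P)) = (600 + P)*(1/(2*P)) = (600 + P)/(2*P))
-122058 - O(-D(-2)) = -122058 - (600 - 2*(-2)*(-15 - 2))/(2*((-2*(-2)*(-15 - 2)))) = -122058 - (600 - 2*(-2)*(-17))/(2*((-2*(-2)*(-17)))) = -122058 - (600 - 1*68)/(2*((-1*68))) = -122058 - (600 - 68)/(2*(-68)) = -122058 - (-1)*532/(2*68) = -122058 - 1*(-133/34) = -122058 + 133/34 = -4149839/34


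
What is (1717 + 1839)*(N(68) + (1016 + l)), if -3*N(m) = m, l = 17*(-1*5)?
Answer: 9690100/3 ≈ 3.2300e+6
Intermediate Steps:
l = -85 (l = 17*(-5) = -85)
N(m) = -m/3
(1717 + 1839)*(N(68) + (1016 + l)) = (1717 + 1839)*(-1/3*68 + (1016 - 85)) = 3556*(-68/3 + 931) = 3556*(2725/3) = 9690100/3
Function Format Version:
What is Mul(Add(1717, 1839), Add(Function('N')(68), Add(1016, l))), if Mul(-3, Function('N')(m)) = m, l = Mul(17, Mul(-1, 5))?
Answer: Rational(9690100, 3) ≈ 3.2300e+6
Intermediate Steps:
l = -85 (l = Mul(17, -5) = -85)
Function('N')(m) = Mul(Rational(-1, 3), m)
Mul(Add(1717, 1839), Add(Function('N')(68), Add(1016, l))) = Mul(Add(1717, 1839), Add(Mul(Rational(-1, 3), 68), Add(1016, -85))) = Mul(3556, Add(Rational(-68, 3), 931)) = Mul(3556, Rational(2725, 3)) = Rational(9690100, 3)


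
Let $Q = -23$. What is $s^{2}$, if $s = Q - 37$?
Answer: $3600$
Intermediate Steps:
$s = -60$ ($s = -23 - 37 = -60$)
$s^{2} = \left(-60\right)^{2} = 3600$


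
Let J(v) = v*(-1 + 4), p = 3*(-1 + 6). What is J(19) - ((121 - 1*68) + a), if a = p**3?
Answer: -3371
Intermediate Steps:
p = 15 (p = 3*5 = 15)
a = 3375 (a = 15**3 = 3375)
J(v) = 3*v (J(v) = v*3 = 3*v)
J(19) - ((121 - 1*68) + a) = 3*19 - ((121 - 1*68) + 3375) = 57 - ((121 - 68) + 3375) = 57 - (53 + 3375) = 57 - 1*3428 = 57 - 3428 = -3371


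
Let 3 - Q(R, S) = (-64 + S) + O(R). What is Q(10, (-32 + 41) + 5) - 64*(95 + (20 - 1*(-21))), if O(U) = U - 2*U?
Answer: -8641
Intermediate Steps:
O(U) = -U
Q(R, S) = 67 + R - S (Q(R, S) = 3 - ((-64 + S) - R) = 3 - (-64 + S - R) = 3 + (64 + R - S) = 67 + R - S)
Q(10, (-32 + 41) + 5) - 64*(95 + (20 - 1*(-21))) = (67 + 10 - ((-32 + 41) + 5)) - 64*(95 + (20 - 1*(-21))) = (67 + 10 - (9 + 5)) - 64*(95 + (20 + 21)) = (67 + 10 - 1*14) - 64*(95 + 41) = (67 + 10 - 14) - 64*136 = 63 - 8704 = -8641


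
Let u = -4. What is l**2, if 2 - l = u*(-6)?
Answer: 484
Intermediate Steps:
l = -22 (l = 2 - (-4)*(-6) = 2 - 1*24 = 2 - 24 = -22)
l**2 = (-22)**2 = 484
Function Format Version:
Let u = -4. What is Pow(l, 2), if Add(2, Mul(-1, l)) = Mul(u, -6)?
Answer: 484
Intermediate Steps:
l = -22 (l = Add(2, Mul(-1, Mul(-4, -6))) = Add(2, Mul(-1, 24)) = Add(2, -24) = -22)
Pow(l, 2) = Pow(-22, 2) = 484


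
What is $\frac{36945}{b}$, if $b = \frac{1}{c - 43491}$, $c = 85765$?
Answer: $1561812930$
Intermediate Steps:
$b = \frac{1}{42274}$ ($b = \frac{1}{85765 - 43491} = \frac{1}{42274} \approx 2.3655 \cdot 10^{-5}$)
$\frac{36945}{b} = 36945 \frac{1}{\frac{1}{42274}} = 36945 \cdot 42274 = 1561812930$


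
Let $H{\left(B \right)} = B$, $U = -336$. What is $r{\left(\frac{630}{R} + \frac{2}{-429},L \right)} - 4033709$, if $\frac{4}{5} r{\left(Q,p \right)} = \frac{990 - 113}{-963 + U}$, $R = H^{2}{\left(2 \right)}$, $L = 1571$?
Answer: $- \frac{20959156349}{5196} \approx -4.0337 \cdot 10^{6}$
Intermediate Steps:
$R = 4$ ($R = 2^{2} = 4$)
$r{\left(Q,p \right)} = - \frac{4385}{5196}$ ($r{\left(Q,p \right)} = \frac{5 \frac{990 - 113}{-963 - 336}}{4} = \frac{5 \frac{877}{-1299}}{4} = \frac{5 \cdot 877 \left(- \frac{1}{1299}\right)}{4} = \frac{5}{4} \left(- \frac{877}{1299}\right) = - \frac{4385}{5196}$)
$r{\left(\frac{630}{R} + \frac{2}{-429},L \right)} - 4033709 = - \frac{4385}{5196} - 4033709 = - \frac{20959156349}{5196}$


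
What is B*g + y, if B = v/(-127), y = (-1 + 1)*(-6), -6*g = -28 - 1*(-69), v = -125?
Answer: -5125/762 ≈ -6.7257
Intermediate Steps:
g = -41/6 (g = -(-28 - 1*(-69))/6 = -(-28 + 69)/6 = -1/6*41 = -41/6 ≈ -6.8333)
y = 0 (y = 0*(-6) = 0)
B = 125/127 (B = -125/(-127) = -125*(-1/127) = 125/127 ≈ 0.98425)
B*g + y = (125/127)*(-41/6) + 0 = -5125/762 + 0 = -5125/762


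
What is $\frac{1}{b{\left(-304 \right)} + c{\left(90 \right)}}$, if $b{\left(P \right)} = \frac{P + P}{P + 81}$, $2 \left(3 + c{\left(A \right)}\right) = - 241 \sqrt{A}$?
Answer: $\frac{27206}{129973944763} - \frac{35954067 \sqrt{10}}{129973944763} \approx -0.00087456$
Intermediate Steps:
$c{\left(A \right)} = -3 - \frac{241 \sqrt{A}}{2}$ ($c{\left(A \right)} = -3 + \frac{\left(-241\right) \sqrt{A}}{2} = -3 - \frac{241 \sqrt{A}}{2}$)
$b{\left(P \right)} = \frac{2 P}{81 + P}$
$\frac{1}{b{\left(-304 \right)} + c{\left(90 \right)}} = \frac{1}{2 \left(-304\right) \frac{1}{81 - 304} - \left(3 + \frac{241 \sqrt{90}}{2}\right)} = \frac{1}{2 \left(-304\right) \frac{1}{-223} - \left(3 + \frac{241 \cdot 3 \sqrt{10}}{2}\right)} = \frac{1}{2 \left(-304\right) \left(- \frac{1}{223}\right) - \left(3 + \frac{723 \sqrt{10}}{2}\right)} = \frac{1}{\frac{608}{223} - \left(3 + \frac{723 \sqrt{10}}{2}\right)} = \frac{1}{- \frac{61}{223} - \frac{723 \sqrt{10}}{2}}$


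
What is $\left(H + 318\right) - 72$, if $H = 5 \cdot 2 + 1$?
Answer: $257$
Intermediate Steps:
$H = 11$ ($H = 10 + 1 = 11$)
$\left(H + 318\right) - 72 = \left(11 + 318\right) - 72 = 329 - 72 = 257$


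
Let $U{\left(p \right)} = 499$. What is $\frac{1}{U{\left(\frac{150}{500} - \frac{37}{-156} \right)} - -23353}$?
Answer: $\frac{1}{23852} \approx 4.1925 \cdot 10^{-5}$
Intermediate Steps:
$\frac{1}{U{\left(\frac{150}{500} - \frac{37}{-156} \right)} - -23353} = \frac{1}{499 - -23353} = \frac{1}{499 + \left(-224 + 23577\right)} = \frac{1}{499 + 23353} = \frac{1}{23852}$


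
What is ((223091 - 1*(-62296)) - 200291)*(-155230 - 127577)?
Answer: -24065744472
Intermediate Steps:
((223091 - 1*(-62296)) - 200291)*(-155230 - 127577) = ((223091 + 62296) - 200291)*(-282807) = (285387 - 200291)*(-282807) = 85096*(-282807) = -24065744472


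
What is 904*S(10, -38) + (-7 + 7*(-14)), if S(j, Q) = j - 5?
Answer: 4415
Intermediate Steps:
S(j, Q) = -5 + j
904*S(10, -38) + (-7 + 7*(-14)) = 904*(-5 + 10) + (-7 + 7*(-14)) = 904*5 + (-7 - 98) = 4520 - 105 = 4415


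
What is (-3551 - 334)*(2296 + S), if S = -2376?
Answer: 310800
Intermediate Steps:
(-3551 - 334)*(2296 + S) = (-3551 - 334)*(2296 - 2376) = -3885*(-80) = 310800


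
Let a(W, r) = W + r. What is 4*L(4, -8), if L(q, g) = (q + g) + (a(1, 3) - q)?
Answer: -16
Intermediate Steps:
L(q, g) = 4 + g (L(q, g) = (q + g) + ((1 + 3) - q) = (g + q) + (4 - q) = 4 + g)
4*L(4, -8) = 4*(4 - 8) = 4*(-4) = -16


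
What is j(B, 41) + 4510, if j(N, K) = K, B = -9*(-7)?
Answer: 4551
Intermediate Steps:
B = 63
j(B, 41) + 4510 = 41 + 4510 = 4551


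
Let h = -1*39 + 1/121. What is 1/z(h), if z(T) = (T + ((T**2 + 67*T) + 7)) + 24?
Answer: -14641/16106309 ≈ -0.00090902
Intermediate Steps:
h = -4718/121 (h = -39 + 1/121 = -4718/121 ≈ -38.992)
z(T) = 31 + T**2 + 68*T (z(T) = (T + (7 + T**2 + 67*T)) + 24 = (7 + T**2 + 68*T) + 24 = 31 + T**2 + 68*T)
1/z(h) = 1/(31 + (-4718/121)**2 + 68*(-4718/121)) = 1/(31 + 22259524/14641 - 320824/121) = 1/(-16106309/14641) = -14641/16106309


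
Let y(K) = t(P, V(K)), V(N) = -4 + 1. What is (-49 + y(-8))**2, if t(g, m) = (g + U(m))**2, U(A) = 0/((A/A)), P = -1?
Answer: 2304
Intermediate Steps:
U(A) = 0 (U(A) = 0/1 = 0*1 = 0)
V(N) = -3
t(g, m) = g**2 (t(g, m) = (g + 0)**2 = g**2)
y(K) = 1 (y(K) = (-1)**2 = 1)
(-49 + y(-8))**2 = (-49 + 1)**2 = (-48)**2 = 2304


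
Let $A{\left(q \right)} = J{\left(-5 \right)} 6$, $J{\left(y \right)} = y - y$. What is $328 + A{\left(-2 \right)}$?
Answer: $328$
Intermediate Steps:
$J{\left(y \right)} = 0$
$A{\left(q \right)} = 0$ ($A{\left(q \right)} = 0 \cdot 6 = 0$)
$328 + A{\left(-2 \right)} = 328 + 0 = 328$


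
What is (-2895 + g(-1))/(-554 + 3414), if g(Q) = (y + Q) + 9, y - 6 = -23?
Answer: -66/65 ≈ -1.0154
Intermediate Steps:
y = -17 (y = 6 - 23 = -17)
g(Q) = -8 + Q (g(Q) = (-17 + Q) + 9 = -8 + Q)
(-2895 + g(-1))/(-554 + 3414) = (-2895 + (-8 - 1))/(-554 + 3414) = (-2895 - 9)/2860 = -2904*1/2860 = -66/65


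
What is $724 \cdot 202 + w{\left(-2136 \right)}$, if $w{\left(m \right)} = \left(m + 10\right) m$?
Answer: $4687384$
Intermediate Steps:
$w{\left(m \right)} = m \left(10 + m\right)$ ($w{\left(m \right)} = \left(10 + m\right) m = m \left(10 + m\right)$)
$724 \cdot 202 + w{\left(-2136 \right)} = 724 \cdot 202 - 2136 \left(10 - 2136\right) = 146248 - -4541136 = 146248 + 4541136 = 4687384$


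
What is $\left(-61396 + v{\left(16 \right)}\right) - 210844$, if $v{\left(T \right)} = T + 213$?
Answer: $-272011$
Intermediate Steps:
$v{\left(T \right)} = 213 + T$
$\left(-61396 + v{\left(16 \right)}\right) - 210844 = \left(-61396 + \left(213 + 16\right)\right) - 210844 = \left(-61396 + 229\right) - 210844 = -61167 - 210844 = -272011$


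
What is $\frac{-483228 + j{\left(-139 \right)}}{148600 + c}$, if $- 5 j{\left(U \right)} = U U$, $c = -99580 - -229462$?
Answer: $- \frac{2435461}{1392410} \approx -1.7491$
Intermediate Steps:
$c = 129882$ ($c = -99580 + 229462 = 129882$)
$j{\left(U \right)} = - \frac{U^{2}}{5}$ ($j{\left(U \right)} = - \frac{U U}{5} = - \frac{U^{2}}{5}$)
$\frac{-483228 + j{\left(-139 \right)}}{148600 + c} = \frac{-483228 - \frac{\left(-139\right)^{2}}{5}}{148600 + 129882} = \frac{-483228 - \frac{19321}{5}}{278482} = \left(-483228 - \frac{19321}{5}\right) \frac{1}{278482} = \left(- \frac{2435461}{5}\right) \frac{1}{278482} = - \frac{2435461}{1392410}$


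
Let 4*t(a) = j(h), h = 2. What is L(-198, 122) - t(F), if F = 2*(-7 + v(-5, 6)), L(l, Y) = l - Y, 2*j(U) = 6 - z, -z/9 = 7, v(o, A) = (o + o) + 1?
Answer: -2629/8 ≈ -328.63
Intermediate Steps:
v(o, A) = 1 + 2*o (v(o, A) = 2*o + 1 = 1 + 2*o)
z = -63 (z = -9*7 = -63)
j(U) = 69/2 (j(U) = (6 - 1*(-63))/2 = (6 + 63)/2 = (½)*69 = 69/2)
F = -32 (F = 2*(-7 + (1 + 2*(-5))) = 2*(-7 + (1 - 10)) = 2*(-7 - 9) = 2*(-16) = -32)
t(a) = 69/8 (t(a) = (¼)*(69/2) = 69/8)
L(-198, 122) - t(F) = (-198 - 1*122) - 1*69/8 = (-198 - 122) - 69/8 = -320 - 69/8 = -2629/8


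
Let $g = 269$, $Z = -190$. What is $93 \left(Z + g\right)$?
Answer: $7347$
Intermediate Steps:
$93 \left(Z + g\right) = 93 \left(-190 + 269\right) = 93 \cdot 79 = 7347$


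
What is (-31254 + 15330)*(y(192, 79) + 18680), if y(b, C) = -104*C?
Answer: -166628736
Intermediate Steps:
(-31254 + 15330)*(y(192, 79) + 18680) = (-31254 + 15330)*(-104*79 + 18680) = -15924*(-8216 + 18680) = -15924*10464 = -166628736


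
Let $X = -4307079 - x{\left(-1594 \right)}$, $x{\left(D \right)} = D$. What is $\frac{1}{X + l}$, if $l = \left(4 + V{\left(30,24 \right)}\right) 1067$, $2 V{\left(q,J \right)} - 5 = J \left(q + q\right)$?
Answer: $- \frac{2}{7060619} \approx -2.8326 \cdot 10^{-7}$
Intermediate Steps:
$V{\left(q,J \right)} = \frac{5}{2} + J q$ ($V{\left(q,J \right)} = \frac{5}{2} + \frac{J \left(q + q\right)}{2} = \frac{5}{2} + \frac{J 2 q}{2} = \frac{5}{2} + \frac{2 J q}{2} = \frac{5}{2} + J q$)
$l = \frac{1550351}{2}$ ($l = \left(4 + \left(\frac{5}{2} + 24 \cdot 30\right)\right) 1067 = \left(4 + \left(\frac{5}{2} + 720\right)\right) 1067 = \left(4 + \frac{1445}{2}\right) 1067 = \frac{1453}{2} \cdot 1067 = \frac{1550351}{2} \approx 7.7518 \cdot 10^{5}$)
$X = -4305485$ ($X = -4307079 - -1594 = -4307079 + 1594 = -4305485$)
$\frac{1}{X + l} = \frac{1}{-4305485 + \frac{1550351}{2}} = \frac{1}{- \frac{7060619}{2}} = - \frac{2}{7060619}$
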